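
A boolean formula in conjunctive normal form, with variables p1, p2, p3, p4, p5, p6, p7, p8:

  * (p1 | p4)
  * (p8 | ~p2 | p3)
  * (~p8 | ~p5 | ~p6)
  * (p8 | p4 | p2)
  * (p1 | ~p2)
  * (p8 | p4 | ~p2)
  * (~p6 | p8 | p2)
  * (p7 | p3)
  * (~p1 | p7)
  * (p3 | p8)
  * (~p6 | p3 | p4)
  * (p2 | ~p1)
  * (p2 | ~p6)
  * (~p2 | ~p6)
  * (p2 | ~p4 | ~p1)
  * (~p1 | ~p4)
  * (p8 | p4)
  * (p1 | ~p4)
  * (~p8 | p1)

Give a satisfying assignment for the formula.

p5 occurs only negated in the remaining clauses — set p5 = False.
Pure literal: p6 appears only negated; assign p6 = False.
Branch on p1: take p1 = True.
  then p7 is forced to True.
  then p2 is forced to True.
  then p4 is forced to False.
  then p8 is forced to True.
p3 is now unconstrained; take p3 = False.
Every clause has at least one true literal under this assignment.

p1=T, p2=T, p3=F, p4=F, p5=F, p6=F, p7=T, p8=T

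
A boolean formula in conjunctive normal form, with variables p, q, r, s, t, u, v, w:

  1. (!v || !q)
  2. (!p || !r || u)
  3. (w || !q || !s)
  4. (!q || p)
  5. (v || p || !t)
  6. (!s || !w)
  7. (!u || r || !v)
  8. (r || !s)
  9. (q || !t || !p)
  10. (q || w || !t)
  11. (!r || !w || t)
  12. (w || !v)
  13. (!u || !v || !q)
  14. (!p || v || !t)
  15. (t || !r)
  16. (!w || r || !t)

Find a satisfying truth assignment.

p = F, q = F, r = F, s = F, t = F, u = T, v = F, w = F

s occurs only negated in the remaining clauses — set s = False.
Try p = False.
  then q is forced to False.
The remaining clauses are satisfied by r = False, t = False, u = True, v = False, w = False.
Every clause has at least one true literal under this assignment.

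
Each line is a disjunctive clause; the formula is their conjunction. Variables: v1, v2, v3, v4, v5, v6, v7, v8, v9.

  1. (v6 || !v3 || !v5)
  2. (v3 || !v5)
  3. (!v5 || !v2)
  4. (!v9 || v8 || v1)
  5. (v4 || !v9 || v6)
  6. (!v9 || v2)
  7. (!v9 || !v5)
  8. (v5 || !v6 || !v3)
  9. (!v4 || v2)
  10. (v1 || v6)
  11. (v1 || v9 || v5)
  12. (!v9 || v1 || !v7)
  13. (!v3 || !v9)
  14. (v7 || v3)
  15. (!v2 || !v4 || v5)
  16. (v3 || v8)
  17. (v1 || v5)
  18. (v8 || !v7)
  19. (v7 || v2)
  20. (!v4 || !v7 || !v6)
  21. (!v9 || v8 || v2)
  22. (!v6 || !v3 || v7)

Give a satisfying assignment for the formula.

v1=1, v2=1, v3=1, v4=0, v5=0, v6=0, v7=0, v8=0, v9=0

Check each clause:
  1. (v6 || !v3 || !v5) — !v5 is true.
  2. (v3 || !v5) — v3 is true.
  3. (!v5 || !v2) — !v5 is true.
  4. (v8 || !v9 || v1) — v1 is true.
  5. (v6 || !v9 || v4) — !v9 is true.
  6. (!v9 || v2) — v2 is true.
  7. (!v5 || !v9) — !v5 is true.
  8. (!v3 || v5 || !v6) — !v6 is true.
  9. (!v4 || v2) — v2 is true.
  10. (v6 || v1) — v1 is true.
  11. (v1 || v5 || v9) — v1 is true.
  12. (!v7 || v1 || !v9) — v1 is true.
  13. (!v3 || !v9) — !v9 is true.
  14. (v7 || v3) — v3 is true.
  15. (v5 || !v2 || !v4) — !v4 is true.
  16. (v3 || v8) — v3 is true.
  17. (v1 || v5) — v1 is true.
  18. (v8 || !v7) — !v7 is true.
  19. (v2 || v7) — v2 is true.
  20. (!v6 || !v4 || !v7) — !v7 is true.
  21. (v8 || v2 || !v9) — v2 is true.
  22. (v7 || !v3 || !v6) — !v6 is true.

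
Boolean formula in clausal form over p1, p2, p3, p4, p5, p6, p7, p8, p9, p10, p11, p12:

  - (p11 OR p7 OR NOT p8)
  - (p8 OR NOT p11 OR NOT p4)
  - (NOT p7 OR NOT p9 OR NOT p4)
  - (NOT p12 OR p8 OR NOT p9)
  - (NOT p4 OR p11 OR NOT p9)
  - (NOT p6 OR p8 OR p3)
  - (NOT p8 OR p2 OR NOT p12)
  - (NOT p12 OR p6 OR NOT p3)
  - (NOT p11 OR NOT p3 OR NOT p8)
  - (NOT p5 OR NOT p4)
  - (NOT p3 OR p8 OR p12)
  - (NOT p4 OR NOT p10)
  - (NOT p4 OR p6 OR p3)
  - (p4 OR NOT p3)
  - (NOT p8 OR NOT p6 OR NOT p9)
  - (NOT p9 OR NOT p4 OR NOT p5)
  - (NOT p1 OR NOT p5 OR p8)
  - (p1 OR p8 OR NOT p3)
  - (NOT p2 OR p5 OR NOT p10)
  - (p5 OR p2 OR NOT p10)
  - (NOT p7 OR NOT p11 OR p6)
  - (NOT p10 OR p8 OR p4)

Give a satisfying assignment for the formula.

p9 occurs only negated in the remaining clauses — set p9 = False.
p10 occurs only negated in the remaining clauses — set p10 = False.
Branch on p1: take p1 = True.
Try p2 = True.
Try p3 = True.
  then p4 is forced to True.
  then p5 is forced to False.
For the remaining variables, p6 = True, p7 = True, p8 = False, p11 = False, p12 = True works.
Every clause has at least one true literal under this assignment.

p1=T, p2=T, p3=T, p4=T, p5=F, p6=T, p7=T, p8=F, p9=F, p10=F, p11=F, p12=T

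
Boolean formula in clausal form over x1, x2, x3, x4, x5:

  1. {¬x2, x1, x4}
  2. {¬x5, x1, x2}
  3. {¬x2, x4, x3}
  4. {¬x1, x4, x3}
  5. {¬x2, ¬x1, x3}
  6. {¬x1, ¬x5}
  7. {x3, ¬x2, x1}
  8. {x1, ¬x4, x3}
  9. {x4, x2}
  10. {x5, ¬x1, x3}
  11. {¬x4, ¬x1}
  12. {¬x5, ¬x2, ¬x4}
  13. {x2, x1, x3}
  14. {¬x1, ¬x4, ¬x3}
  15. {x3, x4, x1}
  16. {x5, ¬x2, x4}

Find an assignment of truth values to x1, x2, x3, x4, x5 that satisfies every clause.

Set x1 = False and propagate.
Branch on x2: take x2 = True.
  then x4 is forced to True.
  then x3 is forced to True.
  then x5 is forced to False.

x1=F  x2=T  x3=T  x4=T  x5=F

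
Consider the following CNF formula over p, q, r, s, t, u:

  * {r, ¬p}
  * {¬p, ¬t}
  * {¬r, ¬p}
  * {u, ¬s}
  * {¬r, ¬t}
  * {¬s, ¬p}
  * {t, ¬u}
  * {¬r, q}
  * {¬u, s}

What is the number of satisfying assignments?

7

The models are:
  p=0 q=0 r=0 s=0 t=0 u=0
  p=0 q=0 r=0 s=0 t=1 u=0
  p=0 q=0 r=0 s=1 t=1 u=1
  p=0 q=1 r=0 s=0 t=0 u=0
  p=0 q=1 r=0 s=0 t=1 u=0
  p=0 q=1 r=0 s=1 t=1 u=1
  p=0 q=1 r=1 s=0 t=0 u=0
That's 7 in total.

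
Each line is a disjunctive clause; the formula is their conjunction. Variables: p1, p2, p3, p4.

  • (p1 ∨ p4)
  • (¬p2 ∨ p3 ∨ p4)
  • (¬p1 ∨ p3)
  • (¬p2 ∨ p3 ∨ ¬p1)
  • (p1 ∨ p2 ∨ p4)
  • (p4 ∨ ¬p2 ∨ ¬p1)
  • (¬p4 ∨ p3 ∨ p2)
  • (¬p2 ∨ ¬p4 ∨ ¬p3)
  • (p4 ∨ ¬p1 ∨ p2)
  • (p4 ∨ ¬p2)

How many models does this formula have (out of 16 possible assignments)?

3

Satisfying assignments:
  p1=0 p2=0 p3=1 p4=1
  p1=0 p2=1 p3=0 p4=1
  p1=1 p2=0 p3=1 p4=1
Count: 3.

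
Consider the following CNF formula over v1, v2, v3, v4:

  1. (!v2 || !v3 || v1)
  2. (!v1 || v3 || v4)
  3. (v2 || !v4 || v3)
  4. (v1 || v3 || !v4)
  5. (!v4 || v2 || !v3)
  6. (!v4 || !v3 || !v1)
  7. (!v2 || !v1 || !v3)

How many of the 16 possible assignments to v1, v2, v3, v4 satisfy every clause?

5

The models are:
  v1=F v2=F v3=F v4=F
  v1=F v2=F v3=T v4=F
  v1=F v2=T v3=F v4=F
  v1=T v2=F v3=T v4=F
  v1=T v2=T v3=F v4=T
Count: 5.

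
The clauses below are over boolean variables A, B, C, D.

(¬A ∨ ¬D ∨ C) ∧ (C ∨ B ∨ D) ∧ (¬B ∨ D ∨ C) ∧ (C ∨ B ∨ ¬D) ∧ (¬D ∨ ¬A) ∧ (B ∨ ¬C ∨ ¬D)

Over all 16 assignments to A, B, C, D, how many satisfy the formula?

The models are:
  A=F B=F C=T D=F
  A=F B=T C=F D=T
  A=F B=T C=T D=F
  A=F B=T C=T D=T
  A=T B=F C=T D=F
  A=T B=T C=T D=F
That's 6 in total.

6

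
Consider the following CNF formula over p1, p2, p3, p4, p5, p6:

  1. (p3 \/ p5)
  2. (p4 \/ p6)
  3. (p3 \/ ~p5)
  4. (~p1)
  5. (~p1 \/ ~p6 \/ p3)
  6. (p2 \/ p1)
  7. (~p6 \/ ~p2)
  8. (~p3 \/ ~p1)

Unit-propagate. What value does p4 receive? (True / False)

True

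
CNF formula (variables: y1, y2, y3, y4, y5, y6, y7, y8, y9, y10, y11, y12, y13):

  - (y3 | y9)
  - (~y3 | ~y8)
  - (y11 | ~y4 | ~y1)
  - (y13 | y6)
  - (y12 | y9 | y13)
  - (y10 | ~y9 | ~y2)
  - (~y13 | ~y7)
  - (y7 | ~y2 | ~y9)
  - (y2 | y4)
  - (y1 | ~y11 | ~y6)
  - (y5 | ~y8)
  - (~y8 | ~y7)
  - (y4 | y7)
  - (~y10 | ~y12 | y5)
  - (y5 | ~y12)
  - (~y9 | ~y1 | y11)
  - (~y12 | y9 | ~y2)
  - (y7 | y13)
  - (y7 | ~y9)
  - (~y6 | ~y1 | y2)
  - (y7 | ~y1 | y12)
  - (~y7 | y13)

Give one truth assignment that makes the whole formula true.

y1=False, y2=True, y3=True, y4=True, y5=True, y6=False, y7=False, y8=False, y9=False, y10=False, y11=False, y12=False, y13=True

Check each clause:
  1. (y3 | y9) — y3 is true.
  2. (~y8 | ~y3) — ~y8 is true.
  3. (~y4 | y11 | ~y1) — ~y1 is true.
  4. (y6 | y13) — y13 is true.
  5. (y13 | y9 | y12) — y13 is true.
  6. (y10 | ~y2 | ~y9) — ~y9 is true.
  7. (~y13 | ~y7) — ~y7 is true.
  8. (~y2 | ~y9 | y7) — ~y9 is true.
  9. (y2 | y4) — y2 is true.
  10. (~y11 | ~y6 | y1) — ~y6 is true.
  11. (~y8 | y5) — ~y8 is true.
  12. (~y8 | ~y7) — ~y8 is true.
  13. (y7 | y4) — y4 is true.
  14. (y5 | ~y10 | ~y12) — ~y12 is true.
  15. (~y12 | y5) — ~y12 is true.
  16. (~y9 | ~y1 | y11) — ~y1 is true.
  17. (y9 | ~y2 | ~y12) — ~y12 is true.
  18. (y13 | y7) — y13 is true.
  19. (~y9 | y7) — ~y9 is true.
  20. (~y1 | ~y6 | y2) — y2 is true.
  21. (y7 | ~y1 | y12) — ~y1 is true.
  22. (~y7 | y13) — ~y7 is true.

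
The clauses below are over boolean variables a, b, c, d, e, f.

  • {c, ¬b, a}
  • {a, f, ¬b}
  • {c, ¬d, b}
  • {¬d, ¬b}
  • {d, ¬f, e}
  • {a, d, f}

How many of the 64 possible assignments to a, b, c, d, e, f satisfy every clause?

23

Split on b, then d.
  b=T, d=T: a clause becomes empty — 0.
  b=T, d=F: 7 of the 16 assignments to (a,c,e,f) work.
  b=F, d=T: forces c=T; a, e, f free → 2^3 = 8.
  b=F, d=F: c free; 4 ways for (a,e,f) × 2^1 = 8.
Total: 0 + 7 + 8 + 8 = 23.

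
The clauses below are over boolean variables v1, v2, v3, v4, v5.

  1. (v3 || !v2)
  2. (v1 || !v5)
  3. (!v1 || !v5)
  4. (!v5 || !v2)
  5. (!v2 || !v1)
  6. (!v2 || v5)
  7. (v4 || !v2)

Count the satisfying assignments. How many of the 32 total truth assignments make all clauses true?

Split on v2, then v5.
  v2=1, v5=1: a clause becomes empty — 0.
  v2=1, v5=0: a clause becomes empty — 0.
  v2=0, v5=1: a clause becomes empty — 0.
  v2=0, v5=0: v1, v3, v4 free → 2^3 = 8.
Total: 0 + 0 + 0 + 8 = 8.

8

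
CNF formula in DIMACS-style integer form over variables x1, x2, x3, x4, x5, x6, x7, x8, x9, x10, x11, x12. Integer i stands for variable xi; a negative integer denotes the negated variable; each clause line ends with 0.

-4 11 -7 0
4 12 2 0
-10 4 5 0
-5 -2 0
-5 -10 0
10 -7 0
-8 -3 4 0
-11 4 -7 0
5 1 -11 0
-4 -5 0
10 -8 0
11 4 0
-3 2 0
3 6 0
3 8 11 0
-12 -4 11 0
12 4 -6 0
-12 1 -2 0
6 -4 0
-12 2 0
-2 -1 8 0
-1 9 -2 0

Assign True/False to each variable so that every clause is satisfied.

x1=T, x2=T, x3=F, x4=T, x5=F, x6=T, x7=F, x8=T, x9=T, x10=T, x11=T, x12=F

Pure literal: x7 appears only negated; assign x7 = False.
x9 occurs only positively in the remaining clauses — set x9 = True.
Branch on x1: take x1 = True.
Set x2 = True and propagate.
  then x5 is forced to False.
  then x8 is forced to True.
  then x10 is forced to True.
  then x4 is forced to True.
  then x6 is forced to True.
Branch on x11: take x11 = True.
x3, x12 are now unconstrained; take x3 = False, x12 = False.
Every clause has at least one true literal under this assignment.
Check each clause:
  1. (!x4 || x11 || !x7) — !x7 is true.
  2. (x4 || x2 || x12) — x2 is true.
  3. (x5 || x4 || !x10) — x4 is true.
  4. (!x5 || !x2) — !x5 is true.
  5. (!x5 || !x10) — !x5 is true.
  6. (x10 || !x7) — !x7 is true.
  7. (!x3 || !x8 || x4) — x4 is true.
  8. (x4 || !x7 || !x11) — !x7 is true.
  9. (x5 || !x11 || x1) — x1 is true.
  10. (!x5 || !x4) — !x5 is true.
  11. (!x8 || x10) — x10 is true.
  12. (x11 || x4) — x11 is true.
  13. (x2 || !x3) — x2 is true.
  14. (x3 || x6) — x6 is true.
  15. (x11 || x3 || x8) — x8 is true.
  16. (x11 || !x12 || !x4) — x11 is true.
  17. (!x6 || x12 || x4) — x4 is true.
  18. (x1 || !x2 || !x12) — x1 is true.
  19. (!x4 || x6) — x6 is true.
  20. (!x12 || x2) — x2 is true.
  21. (x8 || !x1 || !x2) — x8 is true.
  22. (!x1 || x9 || !x2) — x9 is true.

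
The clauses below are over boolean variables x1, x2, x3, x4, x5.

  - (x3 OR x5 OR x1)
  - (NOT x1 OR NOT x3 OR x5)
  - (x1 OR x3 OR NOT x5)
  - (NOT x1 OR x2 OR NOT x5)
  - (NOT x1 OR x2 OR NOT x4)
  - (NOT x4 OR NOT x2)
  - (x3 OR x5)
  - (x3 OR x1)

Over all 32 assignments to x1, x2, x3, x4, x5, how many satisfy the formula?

Split on x1, then x3.
  x1=1, x3=1: remaining (x2,x4,x5) ∈ {(1,0,1)} — 1.
  x1=1, x3=0: remaining (x2,x4,x5) ∈ {(1,0,1)} — 1.
  x1=0, x3=1: x5 free; 3 ways for (x2,x4) × 2^1 = 6.
  x1=0, x3=0: a clause becomes empty — 0.
Total: 1 + 1 + 6 + 0 = 8.

8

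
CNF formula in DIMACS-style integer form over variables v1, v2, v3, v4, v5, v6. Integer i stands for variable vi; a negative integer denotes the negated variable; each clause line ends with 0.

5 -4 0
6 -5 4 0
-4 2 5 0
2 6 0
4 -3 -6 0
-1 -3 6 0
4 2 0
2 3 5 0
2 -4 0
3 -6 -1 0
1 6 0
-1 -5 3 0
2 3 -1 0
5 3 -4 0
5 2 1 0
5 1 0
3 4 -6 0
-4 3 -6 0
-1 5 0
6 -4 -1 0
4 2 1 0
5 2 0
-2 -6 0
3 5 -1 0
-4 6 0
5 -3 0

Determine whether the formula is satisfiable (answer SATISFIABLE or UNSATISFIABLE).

UNSATISFIABLE

v4 = True:
  propagation gives v5=True, v2=True, v6=False; an empty clause results — contradiction.
v4 = False:
  propagation gives v2=True, v6=False, v5=False, v1=True; an empty clause results — contradiction.
Every branch closes, so no satisfying assignment exists.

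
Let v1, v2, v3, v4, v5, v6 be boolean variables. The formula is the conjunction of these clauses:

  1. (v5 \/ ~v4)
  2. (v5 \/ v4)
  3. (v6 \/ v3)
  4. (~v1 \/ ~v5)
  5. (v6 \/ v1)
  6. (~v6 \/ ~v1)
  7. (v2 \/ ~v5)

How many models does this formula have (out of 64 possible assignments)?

4

Satisfying assignments:
  v1=0 v2=1 v3=0 v4=0 v5=1 v6=1
  v1=0 v2=1 v3=0 v4=1 v5=1 v6=1
  v1=0 v2=1 v3=1 v4=0 v5=1 v6=1
  v1=0 v2=1 v3=1 v4=1 v5=1 v6=1
Count: 4.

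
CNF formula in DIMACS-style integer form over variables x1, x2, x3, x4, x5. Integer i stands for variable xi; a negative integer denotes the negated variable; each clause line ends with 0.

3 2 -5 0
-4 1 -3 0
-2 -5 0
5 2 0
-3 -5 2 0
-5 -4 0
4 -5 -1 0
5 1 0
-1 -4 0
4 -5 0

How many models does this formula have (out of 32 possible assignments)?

Satisfying assignments:
  x1=1 x2=1 x3=0 x4=0 x5=0
  x1=1 x2=1 x3=1 x4=0 x5=0
Count: 2.

2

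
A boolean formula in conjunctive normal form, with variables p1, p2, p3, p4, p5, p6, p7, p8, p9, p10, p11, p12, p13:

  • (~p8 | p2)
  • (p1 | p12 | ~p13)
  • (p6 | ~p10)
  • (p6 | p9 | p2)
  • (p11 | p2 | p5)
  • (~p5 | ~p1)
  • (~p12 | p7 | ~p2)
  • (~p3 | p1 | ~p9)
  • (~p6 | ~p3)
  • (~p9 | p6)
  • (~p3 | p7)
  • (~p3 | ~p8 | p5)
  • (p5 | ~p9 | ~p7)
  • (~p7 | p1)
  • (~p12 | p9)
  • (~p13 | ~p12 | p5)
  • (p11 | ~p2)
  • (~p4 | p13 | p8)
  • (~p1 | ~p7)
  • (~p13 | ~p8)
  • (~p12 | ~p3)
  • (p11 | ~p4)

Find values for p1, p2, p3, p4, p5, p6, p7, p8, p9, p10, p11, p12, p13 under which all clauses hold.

p3 occurs only negated in the remaining clauses — set p3 = False.
p4 occurs only negated in the remaining clauses — set p4 = False.
Set p1 = False and propagate.
  then p7 is forced to False.
Set p2 = True and propagate.
  then p12 is forced to False.
  then p13 is forced to False.
  then p11 is forced to True.
Branch on p6: take p6 = True.
p5, p8, p9, p10 are now unconstrained; take p5 = False, p8 = True, p9 = True, p10 = False.
Every clause has at least one true literal under this assignment.

p1=F, p2=T, p3=F, p4=F, p5=F, p6=T, p7=F, p8=T, p9=T, p10=F, p11=T, p12=F, p13=F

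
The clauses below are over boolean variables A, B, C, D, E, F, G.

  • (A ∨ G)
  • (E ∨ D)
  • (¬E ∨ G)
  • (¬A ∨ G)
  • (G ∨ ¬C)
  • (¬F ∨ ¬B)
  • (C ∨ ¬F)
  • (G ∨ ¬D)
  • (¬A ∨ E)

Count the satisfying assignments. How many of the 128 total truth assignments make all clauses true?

Split on G, then A.
  G=1, A=1: D free; 5 ways for (B,C,E,F) × 2^1 = 10.
  G=1, A=0: 15 of the 32 assignments to (B,C,D,E,F) work.
  G=0, A=1: a clause becomes empty — 0.
  G=0, A=0: a clause becomes empty — 0.
Total: 10 + 15 + 0 + 0 = 25.

25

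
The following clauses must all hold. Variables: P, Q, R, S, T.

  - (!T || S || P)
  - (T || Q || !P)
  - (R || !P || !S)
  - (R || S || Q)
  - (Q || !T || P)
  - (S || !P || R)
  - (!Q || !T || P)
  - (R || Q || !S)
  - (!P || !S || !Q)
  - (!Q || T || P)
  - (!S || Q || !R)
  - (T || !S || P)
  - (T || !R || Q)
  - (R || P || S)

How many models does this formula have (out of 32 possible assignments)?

The models are:
  P=T Q=F R=T S=F T=T
  P=T Q=T R=T S=F T=F
  P=T Q=T R=T S=F T=T
That's 3 in total.

3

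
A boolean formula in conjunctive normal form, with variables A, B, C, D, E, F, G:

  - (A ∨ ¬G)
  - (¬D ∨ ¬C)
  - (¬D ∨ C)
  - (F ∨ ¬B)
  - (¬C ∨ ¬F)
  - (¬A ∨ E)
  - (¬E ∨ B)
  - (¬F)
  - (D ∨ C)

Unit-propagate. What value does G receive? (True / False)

(¬F) stands alone — F = False.
From (¬B ∨ F) and F = False: B = False.
In (B ∨ ¬E), B is now false; ¬E must hold, so E = False.
In (¬A ∨ E), E is now false; ¬A must hold, so A = False.
(A ∨ ¬G) with A = False leaves only ¬G, so G = False.

False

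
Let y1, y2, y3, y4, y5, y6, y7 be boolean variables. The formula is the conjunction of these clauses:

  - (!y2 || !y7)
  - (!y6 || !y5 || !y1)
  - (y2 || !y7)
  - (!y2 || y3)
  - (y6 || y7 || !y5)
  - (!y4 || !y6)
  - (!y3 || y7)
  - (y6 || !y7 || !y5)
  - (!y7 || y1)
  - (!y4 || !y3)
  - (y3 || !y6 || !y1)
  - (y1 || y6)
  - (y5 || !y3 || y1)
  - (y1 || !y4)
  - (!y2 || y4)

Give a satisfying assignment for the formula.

y1 = False  y2 = False  y3 = False  y4 = False  y5 = True  y6 = True  y7 = False

Check each clause:
  1. (!y7 || !y2) — !y7 is true.
  2. (!y1 || !y6 || !y5) — !y1 is true.
  3. (y2 || !y7) — !y7 is true.
  4. (y3 || !y2) — !y2 is true.
  5. (y6 || y7 || !y5) — y6 is true.
  6. (!y6 || !y4) — !y4 is true.
  7. (y7 || !y3) — !y3 is true.
  8. (!y7 || !y5 || y6) — !y7 is true.
  9. (y1 || !y7) — !y7 is true.
  10. (!y3 || !y4) — !y4 is true.
  11. (y3 || !y1 || !y6) — !y1 is true.
  12. (y1 || y6) — y6 is true.
  13. (y1 || y5 || !y3) — !y3 is true.
  14. (y1 || !y4) — !y4 is true.
  15. (y4 || !y2) — !y2 is true.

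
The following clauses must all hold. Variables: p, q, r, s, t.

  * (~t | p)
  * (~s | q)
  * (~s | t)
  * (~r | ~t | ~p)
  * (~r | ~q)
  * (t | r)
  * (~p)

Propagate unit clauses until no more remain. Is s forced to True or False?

False

(~p) is a unit clause: p = False.
In (p | ~t), p is now false; ~t must hold, so t = False.
(~s | t) with t = False leaves only ~s, so s = False.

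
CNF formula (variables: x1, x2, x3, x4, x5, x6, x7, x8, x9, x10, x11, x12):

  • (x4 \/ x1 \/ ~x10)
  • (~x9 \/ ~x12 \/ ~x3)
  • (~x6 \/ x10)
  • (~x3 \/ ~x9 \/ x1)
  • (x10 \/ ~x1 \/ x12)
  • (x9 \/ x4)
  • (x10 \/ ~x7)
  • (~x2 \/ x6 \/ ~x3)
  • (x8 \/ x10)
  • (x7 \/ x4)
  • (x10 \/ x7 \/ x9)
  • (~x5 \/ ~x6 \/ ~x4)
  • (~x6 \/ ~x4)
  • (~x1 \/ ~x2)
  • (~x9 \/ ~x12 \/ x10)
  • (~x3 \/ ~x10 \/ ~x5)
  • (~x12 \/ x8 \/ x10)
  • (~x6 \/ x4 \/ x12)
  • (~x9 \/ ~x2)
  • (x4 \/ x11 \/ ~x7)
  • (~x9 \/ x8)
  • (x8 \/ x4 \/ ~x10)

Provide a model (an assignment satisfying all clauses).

x1=True, x2=False, x3=True, x4=True, x5=False, x6=False, x7=True, x8=True, x9=False, x10=True, x11=False, x12=False

Pure literal: x2 appears only negated; assign x2 = False.
x5 occurs only negated in the remaining clauses — set x5 = False.
Try x1 = True.
Set x3 = True and propagate.
Try x4 = True.
  then x6 is forced to False.
For the remaining variables, x7 = True, x8 = True, x9 = False, x10 = True, x11 = False, x12 = False works.
Every clause has at least one true literal under this assignment.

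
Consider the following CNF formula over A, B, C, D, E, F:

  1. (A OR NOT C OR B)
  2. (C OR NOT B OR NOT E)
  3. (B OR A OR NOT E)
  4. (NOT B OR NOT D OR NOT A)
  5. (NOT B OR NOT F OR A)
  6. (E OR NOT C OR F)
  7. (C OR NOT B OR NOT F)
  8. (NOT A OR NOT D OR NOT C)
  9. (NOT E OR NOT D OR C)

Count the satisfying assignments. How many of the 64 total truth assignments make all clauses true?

Case analysis on B and C:
  B=1, C=1: 5 of the 16 assignments to (A,D,E,F) work.
  B=1, C=0: remaining (A,D,E,F) ∈ {(0,0,0,0); (0,1,0,0); (1,0,0,0)} — 3.
  B=0, C=1: remaining (A,D,E,F) ∈ {(1,0,0,1); (1,0,1,0); (1,0,1,1)} — 3.
  B=0, C=0: F free; 5 ways for (A,D,E) × 2^1 = 10.
Total: 5 + 3 + 3 + 10 = 21.

21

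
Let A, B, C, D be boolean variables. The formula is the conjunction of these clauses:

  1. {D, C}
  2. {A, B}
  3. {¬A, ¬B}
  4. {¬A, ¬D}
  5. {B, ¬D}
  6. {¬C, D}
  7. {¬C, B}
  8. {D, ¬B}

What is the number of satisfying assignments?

The models are:
  A=F B=T C=F D=T
  A=F B=T C=T D=T
That's 2 in total.

2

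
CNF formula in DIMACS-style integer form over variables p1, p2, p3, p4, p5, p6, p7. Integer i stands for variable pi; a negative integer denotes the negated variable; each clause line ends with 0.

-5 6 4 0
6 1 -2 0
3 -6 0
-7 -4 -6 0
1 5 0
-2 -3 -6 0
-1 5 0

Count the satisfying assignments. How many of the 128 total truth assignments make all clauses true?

Split on p6, then p1.
  p6=T, p1=T: remaining (p2,p3,p4,p5,p7) ∈ {(F,T,F,T,F); (F,T,F,T,T); (F,T,T,T,F)} — 3.
  p6=T, p1=F: remaining (p2,p3,p4,p5,p7) ∈ {(F,T,F,T,F); (F,T,F,T,T); (F,T,T,T,F)} — 3.
  p6=F, p1=T: forces p4=T; p5=T; p2, p3, p7 free → 2^3 = 8.
  p6=F, p1=F: remaining (p2,p3,p4,p5,p7) ∈ {(F,F,T,T,F); (F,F,T,T,T); (F,T,T,T,F); (F,T,T,T,T)} — 4.
Total: 3 + 3 + 8 + 4 = 18.

18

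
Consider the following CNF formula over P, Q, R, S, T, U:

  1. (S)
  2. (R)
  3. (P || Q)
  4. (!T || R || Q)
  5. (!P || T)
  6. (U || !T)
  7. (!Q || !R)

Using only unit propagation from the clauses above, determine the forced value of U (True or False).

True

(S) stands alone — S = True.
Unit clause (R) sets R = True.
In (!R || !Q), !R is now false; !Q must hold, so Q = False.
From (P || Q) and Q = False: P = True.
From (!P || T) and P = True: T = True.
(!T || U): since T = True, the clause reduces to (U). U = True.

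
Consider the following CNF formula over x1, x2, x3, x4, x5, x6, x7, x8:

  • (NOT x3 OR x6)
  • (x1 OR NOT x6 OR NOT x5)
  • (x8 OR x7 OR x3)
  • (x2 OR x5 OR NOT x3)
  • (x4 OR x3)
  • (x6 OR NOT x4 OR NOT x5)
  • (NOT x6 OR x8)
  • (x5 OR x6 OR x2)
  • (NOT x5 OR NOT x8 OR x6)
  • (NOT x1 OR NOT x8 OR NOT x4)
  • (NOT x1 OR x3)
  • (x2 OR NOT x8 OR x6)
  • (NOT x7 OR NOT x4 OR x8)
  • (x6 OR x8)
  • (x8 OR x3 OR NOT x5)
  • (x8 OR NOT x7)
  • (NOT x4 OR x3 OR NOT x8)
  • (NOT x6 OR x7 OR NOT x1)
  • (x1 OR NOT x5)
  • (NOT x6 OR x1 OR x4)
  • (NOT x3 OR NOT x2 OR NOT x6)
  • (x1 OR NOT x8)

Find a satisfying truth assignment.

x1=True, x2=False, x3=True, x4=False, x5=True, x6=True, x7=True, x8=True

Check each clause:
  1. (NOT x3 OR x6) — x6 is true.
  2. (NOT x5 OR NOT x6 OR x1) — x1 is true.
  3. (x7 OR x3 OR x8) — x8 is true.
  4. (x5 OR NOT x3 OR x2) — x5 is true.
  5. (x4 OR x3) — x3 is true.
  6. (NOT x5 OR NOT x4 OR x6) — NOT x4 is true.
  7. (NOT x6 OR x8) — x8 is true.
  8. (x6 OR x5 OR x2) — x5 is true.
  9. (NOT x8 OR x6 OR NOT x5) — x6 is true.
  10. (NOT x1 OR NOT x4 OR NOT x8) — NOT x4 is true.
  11. (x3 OR NOT x1) — x3 is true.
  12. (NOT x8 OR x2 OR x6) — x6 is true.
  13. (NOT x4 OR NOT x7 OR x8) — x8 is true.
  14. (x8 OR x6) — x8 is true.
  15. (NOT x5 OR x8 OR x3) — x8 is true.
  16. (NOT x7 OR x8) — x8 is true.
  17. (NOT x4 OR x3 OR NOT x8) — x3 is true.
  18. (NOT x6 OR NOT x1 OR x7) — x7 is true.
  19. (x1 OR NOT x5) — x1 is true.
  20. (x1 OR NOT x6 OR x4) — x1 is true.
  21. (NOT x3 OR NOT x2 OR NOT x6) — NOT x2 is true.
  22. (x1 OR NOT x8) — x1 is true.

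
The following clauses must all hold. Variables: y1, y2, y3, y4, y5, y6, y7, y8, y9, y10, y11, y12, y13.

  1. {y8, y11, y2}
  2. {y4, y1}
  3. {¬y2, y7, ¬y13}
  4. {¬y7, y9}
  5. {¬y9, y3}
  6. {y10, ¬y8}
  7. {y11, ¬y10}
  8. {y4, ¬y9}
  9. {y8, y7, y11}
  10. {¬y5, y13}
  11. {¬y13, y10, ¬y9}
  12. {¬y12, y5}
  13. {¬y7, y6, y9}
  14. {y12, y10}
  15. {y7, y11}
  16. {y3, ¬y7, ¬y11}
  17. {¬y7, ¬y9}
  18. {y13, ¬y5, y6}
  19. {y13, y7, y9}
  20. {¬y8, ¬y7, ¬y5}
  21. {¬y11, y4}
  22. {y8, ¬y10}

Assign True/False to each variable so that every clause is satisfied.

y1=T, y2=F, y3=F, y4=T, y5=F, y6=F, y7=F, y8=T, y9=F, y10=T, y11=T, y12=F, y13=T

Check each clause:
  1. {y8, y2, y11} — y8 is true.
  2. {y4, y1} — y1 is true.
  3. {¬y2, ¬y13, y7} — ¬y2 is true.
  4. {¬y7, y9} — ¬y7 is true.
  5. {¬y9, y3} — ¬y9 is true.
  6. {¬y8, y10} — y10 is true.
  7. {¬y10, y11} — y11 is true.
  8. {¬y9, y4} — y4 is true.
  9. {y7, y11, y8} — y8 is true.
  10. {y13, ¬y5} — ¬y5 is true.
  11. {¬y9, ¬y13, y10} — y10 is true.
  12. {y5, ¬y12} — ¬y12 is true.
  13. {¬y7, y6, y9} — ¬y7 is true.
  14. {y10, y12} — y10 is true.
  15. {y11, y7} — y11 is true.
  16. {¬y11, ¬y7, y3} — ¬y7 is true.
  17. {¬y9, ¬y7} — ¬y7 is true.
  18. {y13, y6, ¬y5} — ¬y5 is true.
  19. {y9, y13, y7} — y13 is true.
  20. {¬y7, ¬y8, ¬y5} — ¬y7 is true.
  21. {¬y11, y4} — y4 is true.
  22. {y8, ¬y10} — y8 is true.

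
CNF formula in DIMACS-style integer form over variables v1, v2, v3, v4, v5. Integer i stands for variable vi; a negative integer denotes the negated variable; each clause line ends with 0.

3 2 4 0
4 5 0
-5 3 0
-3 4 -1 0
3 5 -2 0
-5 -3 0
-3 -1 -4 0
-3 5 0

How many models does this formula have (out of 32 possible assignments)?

2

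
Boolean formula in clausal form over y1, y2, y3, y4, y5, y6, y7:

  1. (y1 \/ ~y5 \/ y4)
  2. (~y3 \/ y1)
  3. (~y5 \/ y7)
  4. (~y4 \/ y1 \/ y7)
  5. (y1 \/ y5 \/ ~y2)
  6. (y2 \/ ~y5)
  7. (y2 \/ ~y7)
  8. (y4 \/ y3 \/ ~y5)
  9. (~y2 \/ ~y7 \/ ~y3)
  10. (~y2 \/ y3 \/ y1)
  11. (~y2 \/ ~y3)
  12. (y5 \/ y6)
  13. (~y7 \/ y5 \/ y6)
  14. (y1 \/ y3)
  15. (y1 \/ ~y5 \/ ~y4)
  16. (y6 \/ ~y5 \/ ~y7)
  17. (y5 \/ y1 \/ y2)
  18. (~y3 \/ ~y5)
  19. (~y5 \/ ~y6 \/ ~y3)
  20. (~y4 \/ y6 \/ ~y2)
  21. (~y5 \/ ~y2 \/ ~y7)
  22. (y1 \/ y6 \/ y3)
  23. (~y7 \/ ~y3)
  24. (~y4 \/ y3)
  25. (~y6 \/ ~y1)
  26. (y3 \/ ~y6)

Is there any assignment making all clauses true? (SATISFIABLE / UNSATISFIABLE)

y5 = True:
  propagation gives y7=True, y2=True; an empty clause results — contradiction.
y5 = False:
  propagation gives y6=True, y1=False, y3=False; an empty clause results — contradiction.
Every branch closes, so no satisfying assignment exists.

UNSATISFIABLE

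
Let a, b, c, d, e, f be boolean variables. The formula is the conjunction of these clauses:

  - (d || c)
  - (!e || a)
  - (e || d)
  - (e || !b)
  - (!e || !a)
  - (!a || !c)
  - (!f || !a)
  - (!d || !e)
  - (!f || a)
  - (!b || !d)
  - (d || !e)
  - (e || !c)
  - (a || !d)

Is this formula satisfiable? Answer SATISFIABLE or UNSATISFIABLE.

SATISFIABLE

Pure literal: b appears only negated; assign b = False.
f occurs only negated in the remaining clauses — set f = False.
Try a = True.
  then e is forced to False.
  then d is forced to True.
  then c is forced to False.
So a=1  b=0  c=0  d=1  e=0  f=0 is a satisfying assignment.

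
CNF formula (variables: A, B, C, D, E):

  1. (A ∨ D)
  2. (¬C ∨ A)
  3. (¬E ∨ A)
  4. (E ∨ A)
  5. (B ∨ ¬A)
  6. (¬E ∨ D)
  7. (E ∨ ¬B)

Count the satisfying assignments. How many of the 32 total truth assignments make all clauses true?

The models are:
  A=T B=T C=F D=T E=T
  A=T B=T C=T D=T E=T
Count: 2.

2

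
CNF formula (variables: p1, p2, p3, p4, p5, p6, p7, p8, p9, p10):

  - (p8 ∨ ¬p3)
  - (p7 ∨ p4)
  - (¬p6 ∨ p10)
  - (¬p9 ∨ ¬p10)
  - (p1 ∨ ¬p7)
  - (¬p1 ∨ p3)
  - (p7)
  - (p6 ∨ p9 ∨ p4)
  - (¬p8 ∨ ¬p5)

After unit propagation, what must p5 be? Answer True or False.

False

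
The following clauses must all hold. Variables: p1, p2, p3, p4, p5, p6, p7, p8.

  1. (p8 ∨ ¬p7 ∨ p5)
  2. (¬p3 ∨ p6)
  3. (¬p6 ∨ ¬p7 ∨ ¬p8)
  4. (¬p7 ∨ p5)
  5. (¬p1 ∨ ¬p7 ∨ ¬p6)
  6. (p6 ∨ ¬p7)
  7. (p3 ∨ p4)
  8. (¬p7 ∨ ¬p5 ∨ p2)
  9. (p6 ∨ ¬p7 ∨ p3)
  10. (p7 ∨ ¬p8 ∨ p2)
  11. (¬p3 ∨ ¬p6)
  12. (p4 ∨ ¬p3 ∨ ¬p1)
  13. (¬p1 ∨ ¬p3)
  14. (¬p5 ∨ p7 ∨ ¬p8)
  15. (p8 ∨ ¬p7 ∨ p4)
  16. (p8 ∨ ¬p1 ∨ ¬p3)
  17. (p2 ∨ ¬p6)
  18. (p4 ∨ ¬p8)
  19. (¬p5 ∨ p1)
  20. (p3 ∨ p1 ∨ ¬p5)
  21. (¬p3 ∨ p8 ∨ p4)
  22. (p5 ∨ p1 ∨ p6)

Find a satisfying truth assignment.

p2 occurs only positively in the remaining clauses — set p2 = True.
Pure literal: p4 appears only positively; assign p4 = True.
Set p1 = True and propagate.
  then p3 is forced to False.
The remaining clauses are satisfied by p5 = False, p6 = True, p7 = False, p8 = False.

p1 = T, p2 = T, p3 = F, p4 = T, p5 = F, p6 = T, p7 = F, p8 = F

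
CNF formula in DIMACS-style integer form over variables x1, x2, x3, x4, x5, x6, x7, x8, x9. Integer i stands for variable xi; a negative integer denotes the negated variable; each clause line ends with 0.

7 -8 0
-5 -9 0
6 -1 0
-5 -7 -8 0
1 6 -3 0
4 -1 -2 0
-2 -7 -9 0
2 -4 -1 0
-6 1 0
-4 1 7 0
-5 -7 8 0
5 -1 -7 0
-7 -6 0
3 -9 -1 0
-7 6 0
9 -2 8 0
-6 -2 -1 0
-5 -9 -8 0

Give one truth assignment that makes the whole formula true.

x1=False, x2=True, x3=False, x4=False, x5=False, x6=False, x7=False, x8=False, x9=True

Check each clause:
  1. (¬x8 ∨ x7) — ¬x8 is true.
  2. (¬x9 ∨ ¬x5) — ¬x5 is true.
  3. (x6 ∨ ¬x1) — ¬x1 is true.
  4. (¬x5 ∨ ¬x8 ∨ ¬x7) — ¬x8 is true.
  5. (x1 ∨ x6 ∨ ¬x3) — ¬x3 is true.
  6. (x4 ∨ ¬x2 ∨ ¬x1) — ¬x1 is true.
  7. (¬x7 ∨ ¬x9 ∨ ¬x2) — ¬x7 is true.
  8. (¬x1 ∨ x2 ∨ ¬x4) — x2 is true.
  9. (x1 ∨ ¬x6) — ¬x6 is true.
  10. (¬x4 ∨ x1 ∨ x7) — ¬x4 is true.
  11. (x8 ∨ ¬x7 ∨ ¬x5) — ¬x7 is true.
  12. (x5 ∨ ¬x1 ∨ ¬x7) — ¬x7 is true.
  13. (¬x6 ∨ ¬x7) — ¬x7 is true.
  14. (x3 ∨ ¬x1 ∨ ¬x9) — ¬x1 is true.
  15. (¬x7 ∨ x6) — ¬x7 is true.
  16. (x9 ∨ x8 ∨ ¬x2) — x9 is true.
  17. (¬x1 ∨ ¬x6 ∨ ¬x2) — ¬x6 is true.
  18. (¬x5 ∨ ¬x9 ∨ ¬x8) — ¬x8 is true.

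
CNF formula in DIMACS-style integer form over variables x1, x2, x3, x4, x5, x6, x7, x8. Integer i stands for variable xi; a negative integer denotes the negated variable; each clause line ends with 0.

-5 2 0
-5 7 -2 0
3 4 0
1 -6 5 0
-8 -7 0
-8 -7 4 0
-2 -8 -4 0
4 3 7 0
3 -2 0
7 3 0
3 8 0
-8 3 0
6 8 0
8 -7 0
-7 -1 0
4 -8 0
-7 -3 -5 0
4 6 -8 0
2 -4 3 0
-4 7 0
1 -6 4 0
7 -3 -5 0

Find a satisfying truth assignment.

Set x1 = True and propagate.
  then x7 is forced to False.
  then x3 is forced to True.
  then x4 is forced to False.
  then x8 is forced to False.
  then x6 is forced to True.
  then x5 is forced to False.
x2 is now unconstrained; take x2 = False.
Every clause has at least one true literal under this assignment.

x1=T, x2=F, x3=T, x4=F, x5=F, x6=T, x7=F, x8=F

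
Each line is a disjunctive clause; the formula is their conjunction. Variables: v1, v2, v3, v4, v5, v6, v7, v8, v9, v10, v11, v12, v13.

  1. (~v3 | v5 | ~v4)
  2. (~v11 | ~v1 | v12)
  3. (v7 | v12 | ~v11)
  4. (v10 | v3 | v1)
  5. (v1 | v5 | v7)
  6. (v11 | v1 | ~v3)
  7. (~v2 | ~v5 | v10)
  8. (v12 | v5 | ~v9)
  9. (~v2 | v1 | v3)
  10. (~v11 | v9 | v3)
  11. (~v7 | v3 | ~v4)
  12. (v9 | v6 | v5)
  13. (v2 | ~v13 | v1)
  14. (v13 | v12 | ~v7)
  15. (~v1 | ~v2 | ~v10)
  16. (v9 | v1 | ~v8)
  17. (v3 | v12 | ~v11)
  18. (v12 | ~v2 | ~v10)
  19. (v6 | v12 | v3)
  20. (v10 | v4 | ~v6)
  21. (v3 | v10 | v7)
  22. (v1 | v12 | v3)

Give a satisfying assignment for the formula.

v1=T, v2=F, v3=T, v4=T, v5=T, v6=T, v7=F, v8=F, v9=T, v10=F, v11=T, v12=T, v13=T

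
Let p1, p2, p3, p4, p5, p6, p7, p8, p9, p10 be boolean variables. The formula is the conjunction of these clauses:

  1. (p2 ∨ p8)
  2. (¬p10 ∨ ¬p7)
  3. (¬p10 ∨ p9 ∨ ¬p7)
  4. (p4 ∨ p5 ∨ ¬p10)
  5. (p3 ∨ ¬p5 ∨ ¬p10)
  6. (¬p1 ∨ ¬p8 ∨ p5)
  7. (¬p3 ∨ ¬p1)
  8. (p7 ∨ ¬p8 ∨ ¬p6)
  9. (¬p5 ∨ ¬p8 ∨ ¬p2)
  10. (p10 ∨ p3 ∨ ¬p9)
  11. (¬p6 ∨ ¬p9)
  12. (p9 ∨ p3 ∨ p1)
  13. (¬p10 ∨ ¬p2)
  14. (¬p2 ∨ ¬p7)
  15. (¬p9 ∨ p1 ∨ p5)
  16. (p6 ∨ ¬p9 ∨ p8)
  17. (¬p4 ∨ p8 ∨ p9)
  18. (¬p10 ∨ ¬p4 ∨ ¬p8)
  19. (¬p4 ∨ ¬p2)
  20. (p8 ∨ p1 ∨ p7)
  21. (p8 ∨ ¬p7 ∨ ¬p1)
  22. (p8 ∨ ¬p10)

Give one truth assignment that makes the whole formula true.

p1=False, p2=False, p3=True, p4=False, p5=False, p6=False, p7=False, p8=True, p9=False, p10=False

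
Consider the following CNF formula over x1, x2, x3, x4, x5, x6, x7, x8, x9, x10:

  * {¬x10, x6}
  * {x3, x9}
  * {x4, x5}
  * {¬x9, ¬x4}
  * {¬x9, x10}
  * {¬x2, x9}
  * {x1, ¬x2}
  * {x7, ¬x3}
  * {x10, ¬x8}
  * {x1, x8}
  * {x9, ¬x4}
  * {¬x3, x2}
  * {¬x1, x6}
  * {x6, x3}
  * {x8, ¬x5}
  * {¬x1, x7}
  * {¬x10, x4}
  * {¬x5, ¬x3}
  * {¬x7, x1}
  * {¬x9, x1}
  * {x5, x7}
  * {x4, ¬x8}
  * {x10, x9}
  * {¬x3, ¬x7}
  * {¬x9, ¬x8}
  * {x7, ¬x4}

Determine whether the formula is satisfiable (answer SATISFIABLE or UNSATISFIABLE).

UNSATISFIABLE

x9 = True:
  propagation gives x4=False, x5=True, x10=True; an empty clause results — contradiction.
x9 = False:
  propagation gives x3=True, x2=False; an empty clause results — contradiction.
Every branch closes, so no satisfying assignment exists.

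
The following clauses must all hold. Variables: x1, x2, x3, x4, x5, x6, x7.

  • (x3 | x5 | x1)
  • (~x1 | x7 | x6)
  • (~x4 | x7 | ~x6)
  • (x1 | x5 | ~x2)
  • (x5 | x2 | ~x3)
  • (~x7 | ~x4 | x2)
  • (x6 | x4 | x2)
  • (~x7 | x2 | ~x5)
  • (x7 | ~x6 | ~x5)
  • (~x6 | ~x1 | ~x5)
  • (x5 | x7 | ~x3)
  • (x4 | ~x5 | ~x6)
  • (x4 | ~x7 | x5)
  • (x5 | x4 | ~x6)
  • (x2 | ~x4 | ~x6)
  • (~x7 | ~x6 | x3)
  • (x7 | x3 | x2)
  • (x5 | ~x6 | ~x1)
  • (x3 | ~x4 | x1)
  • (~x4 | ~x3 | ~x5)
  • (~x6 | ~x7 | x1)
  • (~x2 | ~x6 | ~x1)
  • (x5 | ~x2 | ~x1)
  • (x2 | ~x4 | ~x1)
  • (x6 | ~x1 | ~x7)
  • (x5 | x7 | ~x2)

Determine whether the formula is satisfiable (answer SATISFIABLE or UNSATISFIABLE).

Set x1 = False and propagate.
Try x2 = True.
  then x5 is forced to True.
Branch on x3: take x3 = False.
  then x4 is forced to False.
  then x6 is forced to False.
x7 is now unconstrained; take x7 = False.
So x1=F, x2=T, x3=F, x4=F, x5=T, x6=F, x7=F is a satisfying assignment.

SATISFIABLE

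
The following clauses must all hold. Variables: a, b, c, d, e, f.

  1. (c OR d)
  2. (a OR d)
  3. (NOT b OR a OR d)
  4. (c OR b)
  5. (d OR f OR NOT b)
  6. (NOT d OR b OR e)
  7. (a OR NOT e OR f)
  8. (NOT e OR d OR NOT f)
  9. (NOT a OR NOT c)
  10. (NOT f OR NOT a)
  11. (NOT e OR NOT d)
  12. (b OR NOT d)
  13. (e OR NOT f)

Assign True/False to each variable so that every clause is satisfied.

Branch on a: take a = True.
  then c is forced to False.
  then d is forced to True.
  then b is forced to True.
  then f is forced to False.
  then e is forced to False.
Every clause has at least one true literal under this assignment.
Check each clause:
  1. (c OR d) — d is true.
  2. (d OR a) — a is true.
  3. (NOT b OR a OR d) — a is true.
  4. (b OR c) — b is true.
  5. (NOT b OR f OR d) — d is true.
  6. (NOT d OR e OR b) — b is true.
  7. (NOT e OR a OR f) — a is true.
  8. (NOT e OR d OR NOT f) — NOT f is true.
  9. (NOT c OR NOT a) — NOT c is true.
  10. (NOT f OR NOT a) — NOT f is true.
  11. (NOT d OR NOT e) — NOT e is true.
  12. (b OR NOT d) — b is true.
  13. (NOT f OR e) — NOT f is true.

a=1, b=1, c=0, d=1, e=0, f=0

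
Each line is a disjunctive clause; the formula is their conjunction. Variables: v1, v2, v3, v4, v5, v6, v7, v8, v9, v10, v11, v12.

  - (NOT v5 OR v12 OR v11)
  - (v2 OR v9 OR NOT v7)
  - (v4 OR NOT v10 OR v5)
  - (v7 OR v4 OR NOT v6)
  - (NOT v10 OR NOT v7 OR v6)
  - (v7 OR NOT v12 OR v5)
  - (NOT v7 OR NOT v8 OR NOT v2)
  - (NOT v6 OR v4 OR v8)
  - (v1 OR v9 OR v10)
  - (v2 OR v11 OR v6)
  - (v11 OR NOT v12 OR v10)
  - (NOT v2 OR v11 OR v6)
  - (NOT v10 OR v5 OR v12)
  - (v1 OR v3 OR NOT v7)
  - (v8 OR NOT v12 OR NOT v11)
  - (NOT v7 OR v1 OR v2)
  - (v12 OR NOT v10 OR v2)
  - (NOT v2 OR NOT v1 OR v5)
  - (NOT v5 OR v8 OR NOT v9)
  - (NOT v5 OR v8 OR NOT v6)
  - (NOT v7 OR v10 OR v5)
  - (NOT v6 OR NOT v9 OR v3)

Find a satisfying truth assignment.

Pure literal: v4 appears only positively; assign v4 = True.
Branch on v1: take v1 = True.
Set v2 = True and propagate.
  then v5 is forced to True.
Try v3 = False.
For the remaining variables, v6 = False, v7 = True, v8 = False, v9 = False, v10 = False, v11 = True, v12 = False works.
Every clause has at least one true literal under this assignment.
Check each clause:
  1. (v11 OR v12 OR NOT v5) — v11 is true.
  2. (v2 OR NOT v7 OR v9) — v2 is true.
  3. (v5 OR v4 OR NOT v10) — v4 is true.
  4. (NOT v6 OR v7 OR v4) — NOT v6 is true.
  5. (NOT v7 OR NOT v10 OR v6) — NOT v10 is true.
  6. (v5 OR NOT v12 OR v7) — NOT v12 is true.
  7. (NOT v8 OR NOT v2 OR NOT v7) — NOT v8 is true.
  8. (v8 OR v4 OR NOT v6) — NOT v6 is true.
  9. (v9 OR v1 OR v10) — v1 is true.
  10. (v6 OR v2 OR v11) — v2 is true.
  11. (v11 OR v10 OR NOT v12) — v11 is true.
  12. (v11 OR NOT v2 OR v6) — v11 is true.
  13. (v12 OR v5 OR NOT v10) — v5 is true.
  14. (NOT v7 OR v1 OR v3) — v1 is true.
  15. (v8 OR NOT v12 OR NOT v11) — NOT v12 is true.
  16. (v1 OR NOT v7 OR v2) — v2 is true.
  17. (v12 OR v2 OR NOT v10) — v2 is true.
  18. (NOT v1 OR NOT v2 OR v5) — v5 is true.
  19. (NOT v9 OR v8 OR NOT v5) — NOT v9 is true.
  20. (NOT v5 OR NOT v6 OR v8) — NOT v6 is true.
  21. (v5 OR v10 OR NOT v7) — v5 is true.
  22. (NOT v6 OR v3 OR NOT v9) — NOT v6 is true.

v1 = True, v2 = True, v3 = False, v4 = True, v5 = True, v6 = False, v7 = True, v8 = False, v9 = False, v10 = False, v11 = True, v12 = False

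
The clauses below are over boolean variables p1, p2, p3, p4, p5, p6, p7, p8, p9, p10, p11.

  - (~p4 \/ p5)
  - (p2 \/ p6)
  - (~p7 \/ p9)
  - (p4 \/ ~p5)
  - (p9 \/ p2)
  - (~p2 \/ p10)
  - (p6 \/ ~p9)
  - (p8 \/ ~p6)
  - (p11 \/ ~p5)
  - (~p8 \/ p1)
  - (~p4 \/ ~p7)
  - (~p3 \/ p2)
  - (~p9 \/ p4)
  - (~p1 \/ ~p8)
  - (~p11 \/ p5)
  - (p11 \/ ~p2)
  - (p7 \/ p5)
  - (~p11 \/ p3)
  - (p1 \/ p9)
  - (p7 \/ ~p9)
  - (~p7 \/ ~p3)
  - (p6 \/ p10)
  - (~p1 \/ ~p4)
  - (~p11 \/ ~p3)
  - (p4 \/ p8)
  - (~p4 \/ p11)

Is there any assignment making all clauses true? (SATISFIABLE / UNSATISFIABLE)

UNSATISFIABLE

p4 = True:
  propagation gives p5=True, p11=True, p7=False, p3=True; an empty clause results — contradiction.
p4 = False:
  propagation gives p5=False, p9=False, p7=False; an empty clause results — contradiction.
Every branch closes, so no satisfying assignment exists.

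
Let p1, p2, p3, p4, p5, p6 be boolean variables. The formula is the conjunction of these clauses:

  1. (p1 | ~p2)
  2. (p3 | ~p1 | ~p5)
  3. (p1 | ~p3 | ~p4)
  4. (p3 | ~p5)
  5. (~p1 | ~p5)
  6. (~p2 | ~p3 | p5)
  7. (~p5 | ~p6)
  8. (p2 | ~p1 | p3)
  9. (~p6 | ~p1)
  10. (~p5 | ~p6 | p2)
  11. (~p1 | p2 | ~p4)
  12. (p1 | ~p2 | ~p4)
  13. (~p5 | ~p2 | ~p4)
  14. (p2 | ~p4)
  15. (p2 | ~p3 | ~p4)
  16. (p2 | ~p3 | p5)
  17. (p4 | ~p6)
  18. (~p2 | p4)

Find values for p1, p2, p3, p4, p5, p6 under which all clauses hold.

p1 = False, p2 = False, p3 = True, p4 = False, p5 = True, p6 = False

p6 occurs only negated in the remaining clauses — set p6 = False.
Set p1 = False and propagate.
  then p2 is forced to False.
  then p4 is forced to False.
Set p3 = True and propagate.
  then p5 is forced to True.
Check each clause:
  1. (p1 | ~p2) — ~p2 is true.
  2. (~p5 | p3 | ~p1) — p3 is true.
  3. (p1 | ~p3 | ~p4) — ~p4 is true.
  4. (~p5 | p3) — p3 is true.
  5. (~p1 | ~p5) — ~p1 is true.
  6. (p5 | ~p3 | ~p2) — p5 is true.
  7. (~p6 | ~p5) — ~p6 is true.
  8. (p2 | ~p1 | p3) — p3 is true.
  9. (~p6 | ~p1) — ~p6 is true.
  10. (p2 | ~p6 | ~p5) — ~p6 is true.
  11. (~p4 | ~p1 | p2) — ~p4 is true.
  12. (p1 | ~p4 | ~p2) — ~p4 is true.
  13. (~p5 | ~p2 | ~p4) — ~p4 is true.
  14. (~p4 | p2) — ~p4 is true.
  15. (~p4 | ~p3 | p2) — ~p4 is true.
  16. (~p3 | p5 | p2) — p5 is true.
  17. (p4 | ~p6) — ~p6 is true.
  18. (~p2 | p4) — ~p2 is true.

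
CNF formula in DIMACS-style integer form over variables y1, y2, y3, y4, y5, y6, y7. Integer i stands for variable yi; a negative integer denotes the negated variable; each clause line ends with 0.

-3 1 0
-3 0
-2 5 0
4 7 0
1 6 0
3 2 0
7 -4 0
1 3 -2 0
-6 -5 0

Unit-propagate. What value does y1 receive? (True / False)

(~y3) stands alone — y3 = False.
(y3 | y2): since y3 = False, the clause reduces to (y2). y2 = True.
In (~y2 | y5), ~y2 is now false; y5 must hold, so y5 = True.
(~y2 | y3 | y1) with y3 = False, y2 = True leaves only y1, so y1 = True.

True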